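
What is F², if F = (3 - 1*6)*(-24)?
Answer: 5184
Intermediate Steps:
F = 72 (F = (3 - 6)*(-24) = -3*(-24) = 72)
F² = 72² = 5184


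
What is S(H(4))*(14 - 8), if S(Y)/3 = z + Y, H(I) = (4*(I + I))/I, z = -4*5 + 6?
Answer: -108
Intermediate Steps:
z = -14 (z = -20 + 6 = -14)
H(I) = 8 (H(I) = (4*(2*I))/I = (8*I)/I = 8)
S(Y) = -42 + 3*Y (S(Y) = 3*(-14 + Y) = -42 + 3*Y)
S(H(4))*(14 - 8) = (-42 + 3*8)*(14 - 8) = (-42 + 24)*6 = -18*6 = -108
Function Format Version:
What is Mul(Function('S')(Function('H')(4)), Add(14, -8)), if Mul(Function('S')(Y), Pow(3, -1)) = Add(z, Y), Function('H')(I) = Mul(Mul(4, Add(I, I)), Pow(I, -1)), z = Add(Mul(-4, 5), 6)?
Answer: -108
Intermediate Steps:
z = -14 (z = Add(-20, 6) = -14)
Function('H')(I) = 8 (Function('H')(I) = Mul(Mul(4, Mul(2, I)), Pow(I, -1)) = Mul(Mul(8, I), Pow(I, -1)) = 8)
Function('S')(Y) = Add(-42, Mul(3, Y)) (Function('S')(Y) = Mul(3, Add(-14, Y)) = Add(-42, Mul(3, Y)))
Mul(Function('S')(Function('H')(4)), Add(14, -8)) = Mul(Add(-42, Mul(3, 8)), Add(14, -8)) = Mul(Add(-42, 24), 6) = Mul(-18, 6) = -108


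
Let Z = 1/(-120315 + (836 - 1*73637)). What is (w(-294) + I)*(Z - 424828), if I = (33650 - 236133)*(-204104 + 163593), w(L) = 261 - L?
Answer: -168241432994082897758/48279 ≈ -3.4848e+15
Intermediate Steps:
I = 8202788813 (I = -202483*(-40511) = 8202788813)
Z = -1/193116 (Z = 1/(-120315 + (836 - 73637)) = 1/(-120315 - 72801) = 1/(-193116) = -1/193116 ≈ -5.1782e-6)
(w(-294) + I)*(Z - 424828) = ((261 - 1*(-294)) + 8202788813)*(-1/193116 - 424828) = ((261 + 294) + 8202788813)*(-82041084049/193116) = (555 + 8202788813)*(-82041084049/193116) = 8202789368*(-82041084049/193116) = -168241432994082897758/48279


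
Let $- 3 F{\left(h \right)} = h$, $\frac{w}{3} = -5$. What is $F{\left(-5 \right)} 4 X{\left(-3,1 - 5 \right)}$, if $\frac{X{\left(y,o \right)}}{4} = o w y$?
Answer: $-4800$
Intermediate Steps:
$w = -15$ ($w = 3 \left(-5\right) = -15$)
$F{\left(h \right)} = - \frac{h}{3}$
$X{\left(y,o \right)} = - 60 o y$ ($X{\left(y,o \right)} = 4 o \left(-15\right) y = 4 - 15 o y = 4 \left(- 15 o y\right) = - 60 o y$)
$F{\left(-5 \right)} 4 X{\left(-3,1 - 5 \right)} = \left(- \frac{1}{3}\right) \left(-5\right) 4 \left(\left(-60\right) \left(1 - 5\right) \left(-3\right)\right) = \frac{5}{3} \cdot 4 \left(\left(-60\right) \left(1 - 5\right) \left(-3\right)\right) = \frac{20 \left(\left(-60\right) \left(-4\right) \left(-3\right)\right)}{3} = \frac{20}{3} \left(-720\right) = -4800$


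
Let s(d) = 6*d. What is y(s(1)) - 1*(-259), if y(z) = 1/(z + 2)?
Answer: 2073/8 ≈ 259.13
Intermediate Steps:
y(z) = 1/(2 + z)
y(s(1)) - 1*(-259) = 1/(2 + 6*1) - 1*(-259) = 1/(2 + 6) + 259 = 1/8 + 259 = ⅛ + 259 = 2073/8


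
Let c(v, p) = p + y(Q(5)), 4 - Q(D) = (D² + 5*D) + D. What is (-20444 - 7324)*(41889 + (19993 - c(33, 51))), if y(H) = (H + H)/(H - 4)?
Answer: -94427944104/55 ≈ -1.7169e+9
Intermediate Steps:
Q(D) = 4 - D² - 6*D (Q(D) = 4 - ((D² + 5*D) + D) = 4 - (D² + 6*D) = 4 + (-D² - 6*D) = 4 - D² - 6*D)
y(H) = 2*H/(-4 + H) (y(H) = (2*H)/(-4 + H) = 2*H/(-4 + H))
c(v, p) = 102/55 + p (c(v, p) = p + 2*(4 - 1*5² - 6*5)/(-4 + (4 - 1*5² - 6*5)) = p + 2*(4 - 1*25 - 30)/(-4 + (4 - 1*25 - 30)) = p + 2*(4 - 25 - 30)/(-4 + (4 - 25 - 30)) = p + 2*(-51)/(-4 - 51) = p + 2*(-51)/(-55) = p + 2*(-51)*(-1/55) = p + 102/55 = 102/55 + p)
(-20444 - 7324)*(41889 + (19993 - c(33, 51))) = (-20444 - 7324)*(41889 + (19993 - (102/55 + 51))) = -27768*(41889 + (19993 - 1*2907/55)) = -27768*(41889 + (19993 - 2907/55)) = -27768*(41889 + 1096708/55) = -27768*3400603/55 = -94427944104/55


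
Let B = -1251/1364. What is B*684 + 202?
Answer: -145039/341 ≈ -425.33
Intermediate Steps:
B = -1251/1364 (B = -1251*1/1364 = -1251/1364 ≈ -0.91716)
B*684 + 202 = -1251/1364*684 + 202 = -213921/341 + 202 = -145039/341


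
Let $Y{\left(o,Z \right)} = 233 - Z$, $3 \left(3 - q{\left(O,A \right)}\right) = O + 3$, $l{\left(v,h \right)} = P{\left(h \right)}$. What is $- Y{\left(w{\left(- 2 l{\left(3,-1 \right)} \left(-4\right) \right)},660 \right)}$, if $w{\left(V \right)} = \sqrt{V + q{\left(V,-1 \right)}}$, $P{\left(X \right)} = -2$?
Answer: $427$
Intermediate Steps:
$l{\left(v,h \right)} = -2$
$q{\left(O,A \right)} = 2 - \frac{O}{3}$ ($q{\left(O,A \right)} = 3 - \frac{O + 3}{3} = 3 - \frac{3 + O}{3} = 3 - \left(1 + \frac{O}{3}\right) = 2 - \frac{O}{3}$)
$w{\left(V \right)} = \sqrt{2 + \frac{2 V}{3}}$ ($w{\left(V \right)} = \sqrt{V - \left(-2 + \frac{V}{3}\right)} = \sqrt{2 + \frac{2 V}{3}}$)
$- Y{\left(w{\left(- 2 l{\left(3,-1 \right)} \left(-4\right) \right)},660 \right)} = - (233 - 660) = \left(-1\right) \left(-427\right) = 427$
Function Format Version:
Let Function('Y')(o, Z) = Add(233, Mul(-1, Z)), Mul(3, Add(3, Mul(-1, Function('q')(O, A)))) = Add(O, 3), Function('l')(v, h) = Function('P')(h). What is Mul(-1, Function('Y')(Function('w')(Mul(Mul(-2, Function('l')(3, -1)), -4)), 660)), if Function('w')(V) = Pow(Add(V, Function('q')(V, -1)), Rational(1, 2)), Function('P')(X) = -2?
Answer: 427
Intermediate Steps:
Function('l')(v, h) = -2
Function('q')(O, A) = Add(2, Mul(Rational(-1, 3), O)) (Function('q')(O, A) = Add(3, Mul(Rational(-1, 3), Add(O, 3))) = Add(3, Mul(Rational(-1, 3), Add(3, O))) = Add(3, Add(-1, Mul(Rational(-1, 3), O))) = Add(2, Mul(Rational(-1, 3), O)))
Function('w')(V) = Pow(Add(2, Mul(Rational(2, 3), V)), Rational(1, 2)) (Function('w')(V) = Pow(Add(V, Add(2, Mul(Rational(-1, 3), V))), Rational(1, 2)) = Pow(Add(2, Mul(Rational(2, 3), V)), Rational(1, 2)))
Mul(-1, Function('Y')(Function('w')(Mul(Mul(-2, Function('l')(3, -1)), -4)), 660)) = Mul(-1, Add(233, Mul(-1, 660))) = Mul(-1, Add(233, -660)) = Mul(-1, -427) = 427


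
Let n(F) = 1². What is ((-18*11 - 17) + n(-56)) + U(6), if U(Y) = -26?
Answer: -240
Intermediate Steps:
n(F) = 1
((-18*11 - 17) + n(-56)) + U(6) = ((-18*11 - 17) + 1) - 26 = ((-198 - 17) + 1) - 26 = (-215 + 1) - 26 = -214 - 26 = -240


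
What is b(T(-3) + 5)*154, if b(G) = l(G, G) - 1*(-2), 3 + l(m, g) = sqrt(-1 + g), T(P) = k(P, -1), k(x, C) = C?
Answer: -154 + 154*sqrt(3) ≈ 112.74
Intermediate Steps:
T(P) = -1
l(m, g) = -3 + sqrt(-1 + g)
b(G) = -1 + sqrt(-1 + G) (b(G) = (-3 + sqrt(-1 + G)) - 1*(-2) = (-3 + sqrt(-1 + G)) + 2 = -1 + sqrt(-1 + G))
b(T(-3) + 5)*154 = (-1 + sqrt(-1 + (-1 + 5)))*154 = (-1 + sqrt(-1 + 4))*154 = (-1 + sqrt(3))*154 = -154 + 154*sqrt(3)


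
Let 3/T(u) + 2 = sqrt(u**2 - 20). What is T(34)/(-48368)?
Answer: -3/27376288 - 3*sqrt(71)/13688144 ≈ -1.9563e-6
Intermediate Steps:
T(u) = 3/(-2 + sqrt(-20 + u**2)) (T(u) = 3/(-2 + sqrt(u**2 - 20)) = 3/(-2 + sqrt(-20 + u**2)))
T(34)/(-48368) = (3/(-2 + sqrt(-20 + 34**2)))/(-48368) = (3/(-2 + sqrt(-20 + 1156)))*(-1/48368) = (3/(-2 + sqrt(1136)))*(-1/48368) = (3/(-2 + 4*sqrt(71)))*(-1/48368) = -3/(48368*(-2 + 4*sqrt(71)))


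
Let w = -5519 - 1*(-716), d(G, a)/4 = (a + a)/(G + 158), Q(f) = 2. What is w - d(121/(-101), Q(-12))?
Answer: -76066727/15837 ≈ -4803.1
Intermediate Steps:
d(G, a) = 8*a/(158 + G) (d(G, a) = 4*((a + a)/(G + 158)) = 4*((2*a)/(158 + G)) = 4*(2*a/(158 + G)) = 8*a/(158 + G))
w = -4803 (w = -5519 + 716 = -4803)
w - d(121/(-101), Q(-12)) = -4803 - 8*2/(158 + 121/(-101)) = -4803 - 8*2/(158 + 121*(-1/101)) = -4803 - 8*2/(158 - 121/101) = -4803 - 8*2/15837/101 = -4803 - 8*2*101/15837 = -4803 - 1*1616/15837 = -4803 - 1616/15837 = -76066727/15837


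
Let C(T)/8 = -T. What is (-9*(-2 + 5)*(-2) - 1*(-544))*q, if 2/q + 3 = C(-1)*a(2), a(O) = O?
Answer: 92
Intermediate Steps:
C(T) = -8*T (C(T) = 8*(-T) = -8*T)
q = 2/13 (q = 2/(-3 - 8*(-1)*2) = 2/(-3 + 8*2) = 2/(-3 + 16) = 2/13 ≈ 0.15385)
(-9*(-2 + 5)*(-2) - 1*(-544))*q = (-9*(-2 + 5)*(-2) - 1*(-544))*(2/13) = (-27*(-2) + 544)*(2/13) = (-9*(-6) + 544)*(2/13) = (54 + 544)*(2/13) = 598*(2/13) = 92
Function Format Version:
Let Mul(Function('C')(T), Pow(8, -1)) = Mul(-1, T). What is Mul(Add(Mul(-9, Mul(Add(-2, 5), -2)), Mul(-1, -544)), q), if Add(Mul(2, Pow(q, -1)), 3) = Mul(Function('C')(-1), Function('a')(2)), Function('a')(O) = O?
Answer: 92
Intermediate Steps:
Function('C')(T) = Mul(-8, T) (Function('C')(T) = Mul(8, Mul(-1, T)) = Mul(-8, T))
q = Rational(2, 13) (q = Mul(2, Pow(Add(-3, Mul(Mul(-8, -1), 2)), -1)) = Mul(2, Pow(Add(-3, Mul(8, 2)), -1)) = Mul(2, Pow(Add(-3, 16), -1)) = Mul(2, Pow(13, -1)) = Mul(2, Rational(1, 13)) = Rational(2, 13) ≈ 0.15385)
Mul(Add(Mul(-9, Mul(Add(-2, 5), -2)), Mul(-1, -544)), q) = Mul(Add(Mul(-9, Mul(Add(-2, 5), -2)), Mul(-1, -544)), Rational(2, 13)) = Mul(Add(Mul(-9, Mul(3, -2)), 544), Rational(2, 13)) = Mul(Add(Mul(-9, -6), 544), Rational(2, 13)) = Mul(Add(54, 544), Rational(2, 13)) = Mul(598, Rational(2, 13)) = 92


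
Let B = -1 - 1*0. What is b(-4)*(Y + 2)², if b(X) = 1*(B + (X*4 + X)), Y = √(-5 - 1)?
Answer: 42 - 84*I*√6 ≈ 42.0 - 205.76*I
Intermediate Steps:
B = -1 (B = -1 + 0 = -1)
Y = I*√6 (Y = √(-6) = I*√6 ≈ 2.4495*I)
b(X) = -1 + 5*X (b(X) = 1*(-1 + (X*4 + X)) = 1*(-1 + (4*X + X)) = 1*(-1 + 5*X) = -1 + 5*X)
b(-4)*(Y + 2)² = (-1 + 5*(-4))*(I*√6 + 2)² = (-1 - 20)*(2 + I*√6)² = -21*(2 + I*√6)²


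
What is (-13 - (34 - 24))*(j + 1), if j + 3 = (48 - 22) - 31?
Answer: 161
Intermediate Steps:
j = -8 (j = -3 + ((48 - 22) - 31) = -3 + (26 - 31) = -3 - 5 = -8)
(-13 - (34 - 24))*(j + 1) = (-13 - (34 - 24))*(-8 + 1) = (-13 - 1*10)*(-7) = (-13 - 10)*(-7) = -23*(-7) = 161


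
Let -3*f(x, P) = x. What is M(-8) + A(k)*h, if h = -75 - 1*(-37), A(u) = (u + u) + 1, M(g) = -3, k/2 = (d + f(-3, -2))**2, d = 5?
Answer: -5513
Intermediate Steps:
f(x, P) = -x/3
k = 72 (k = 2*(5 - 1/3*(-3))**2 = 2*(5 + 1)**2 = 2*6**2 = 2*36 = 72)
A(u) = 1 + 2*u (A(u) = 2*u + 1 = 1 + 2*u)
h = -38 (h = -75 + 37 = -38)
M(-8) + A(k)*h = -3 + (1 + 2*72)*(-38) = -3 + (1 + 144)*(-38) = -3 + 145*(-38) = -3 - 5510 = -5513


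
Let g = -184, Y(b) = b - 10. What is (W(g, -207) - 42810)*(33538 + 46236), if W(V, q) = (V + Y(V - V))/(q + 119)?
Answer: -75128879641/22 ≈ -3.4149e+9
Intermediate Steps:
Y(b) = -10 + b
W(V, q) = (-10 + V)/(119 + q) (W(V, q) = (V + (-10 + (V - V)))/(q + 119) = (V + (-10 + 0))/(119 + q) = (V - 10)/(119 + q) = (-10 + V)/(119 + q))
(W(g, -207) - 42810)*(33538 + 46236) = ((-10 - 184)/(119 - 207) - 42810)*(33538 + 46236) = (-194/(-88) - 42810)*79774 = (-1/88*(-194) - 42810)*79774 = (97/44 - 42810)*79774 = -1883543/44*79774 = -75128879641/22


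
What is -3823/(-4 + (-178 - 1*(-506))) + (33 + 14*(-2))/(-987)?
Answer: -1258307/106596 ≈ -11.804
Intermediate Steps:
-3823/(-4 + (-178 - 1*(-506))) + (33 + 14*(-2))/(-987) = -3823/(-4 + (-178 + 506)) + (33 - 28)*(-1/987) = -3823/(-4 + 328) + 5*(-1/987) = -3823/324 - 5/987 = -1258307/106596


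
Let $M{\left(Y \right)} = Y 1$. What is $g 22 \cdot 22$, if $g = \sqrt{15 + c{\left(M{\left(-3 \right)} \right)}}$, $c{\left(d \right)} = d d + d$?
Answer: $484 \sqrt{21} \approx 2218.0$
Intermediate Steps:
$M{\left(Y \right)} = Y$
$c{\left(d \right)} = d + d^{2}$ ($c{\left(d \right)} = d^{2} + d = d + d^{2}$)
$g = \sqrt{21}$ ($g = \sqrt{15 - 3 \left(1 - 3\right)} = \sqrt{15 - -6} = \sqrt{15 + 6} = \sqrt{21} \approx 4.5826$)
$g 22 \cdot 22 = \sqrt{21} \cdot 22 \cdot 22 = 22 \sqrt{21} \cdot 22 = 484 \sqrt{21}$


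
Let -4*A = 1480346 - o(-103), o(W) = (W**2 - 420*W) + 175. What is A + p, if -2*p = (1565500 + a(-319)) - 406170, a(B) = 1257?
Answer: -936869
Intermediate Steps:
o(W) = 175 + W**2 - 420*W
A = -713151/2 (A = -(1480346 - (175 + (-103)**2 - 420*(-103)))/4 = -(1480346 - (175 + 10609 + 43260))/4 = -(1480346 - 1*54044)/4 = -(1480346 - 54044)/4 = -1/4*1426302 = -713151/2 ≈ -3.5658e+5)
p = -1160587/2 (p = -((1565500 + 1257) - 406170)/2 = -(1566757 - 406170)/2 = -1/2*1160587 = -1160587/2 ≈ -5.8029e+5)
A + p = -713151/2 - 1160587/2 = -936869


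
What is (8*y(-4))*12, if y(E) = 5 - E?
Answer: 864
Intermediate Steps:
(8*y(-4))*12 = (8*(5 - 1*(-4)))*12 = (8*(5 + 4))*12 = (8*9)*12 = 72*12 = 864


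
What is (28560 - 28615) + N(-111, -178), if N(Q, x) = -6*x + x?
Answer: 835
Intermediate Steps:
N(Q, x) = -5*x
(28560 - 28615) + N(-111, -178) = (28560 - 28615) - 5*(-178) = -55 + 890 = 835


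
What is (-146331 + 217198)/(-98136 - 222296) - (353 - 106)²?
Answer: -19549306755/320432 ≈ -61009.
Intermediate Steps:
(-146331 + 217198)/(-98136 - 222296) - (353 - 106)² = 70867/(-320432) - 1*247² = 70867*(-1/320432) - 1*61009 = -70867/320432 - 61009 = -19549306755/320432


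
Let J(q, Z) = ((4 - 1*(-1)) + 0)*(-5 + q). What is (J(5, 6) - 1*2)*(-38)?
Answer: 76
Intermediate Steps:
J(q, Z) = -25 + 5*q (J(q, Z) = ((4 + 1) + 0)*(-5 + q) = (5 + 0)*(-5 + q) = 5*(-5 + q) = -25 + 5*q)
(J(5, 6) - 1*2)*(-38) = ((-25 + 5*5) - 1*2)*(-38) = ((-25 + 25) - 2)*(-38) = (0 - 2)*(-38) = -2*(-38) = 76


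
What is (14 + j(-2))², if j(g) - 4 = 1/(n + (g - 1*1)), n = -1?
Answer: 5041/16 ≈ 315.06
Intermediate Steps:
j(g) = 4 + 1/(-2 + g) (j(g) = 4 + 1/(-1 + (g - 1*1)) = 4 + 1/(-1 + (g - 1)) = 4 + 1/(-1 + (-1 + g)) = 4 + 1/(-2 + g))
(14 + j(-2))² = (14 + (-7 + 4*(-2))/(-2 - 2))² = (14 + (-7 - 8)/(-4))² = (14 - ¼*(-15))² = (14 + 15/4)² = (71/4)² = 5041/16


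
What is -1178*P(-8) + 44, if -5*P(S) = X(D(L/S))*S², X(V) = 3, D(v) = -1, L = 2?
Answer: 226396/5 ≈ 45279.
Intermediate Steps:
P(S) = -3*S²/5
-1178*P(-8) + 44 = -(-3534)*(-8)²/5 + 44 = -(-3534)*64/5 + 44 = -1178*(-192/5) + 44 = 226176/5 + 44 = 226396/5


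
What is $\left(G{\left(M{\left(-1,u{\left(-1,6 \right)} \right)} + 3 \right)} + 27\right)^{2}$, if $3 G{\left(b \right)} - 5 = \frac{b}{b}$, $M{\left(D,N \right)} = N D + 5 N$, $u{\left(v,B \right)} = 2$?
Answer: $841$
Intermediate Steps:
$M{\left(D,N \right)} = 5 N + D N$ ($M{\left(D,N \right)} = D N + 5 N = 5 N + D N$)
$G{\left(b \right)} = 2$ ($G{\left(b \right)} = \frac{5}{3} + \frac{b \frac{1}{b}}{3} = \frac{5}{3} + \frac{1}{3} \cdot 1 = \frac{5}{3} + \frac{1}{3} = 2$)
$\left(G{\left(M{\left(-1,u{\left(-1,6 \right)} \right)} + 3 \right)} + 27\right)^{2} = \left(2 + 27\right)^{2} = 29^{2} = 841$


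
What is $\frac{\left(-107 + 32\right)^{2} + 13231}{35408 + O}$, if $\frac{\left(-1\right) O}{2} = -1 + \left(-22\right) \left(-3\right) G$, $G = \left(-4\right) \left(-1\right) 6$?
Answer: $\frac{9428}{16121} \approx 0.58483$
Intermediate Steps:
$G = 24$ ($G = 4 \cdot 6 = 24$)
$O = -3166$ ($O = - 2 \left(-1 + \left(-22\right) \left(-3\right) 24\right) = - 2 \left(-1 + 66 \cdot 24\right) = - 2 \left(-1 + 1584\right) = \left(-2\right) 1583 = -3166$)
$\frac{\left(-107 + 32\right)^{2} + 13231}{35408 + O} = \frac{\left(-107 + 32\right)^{2} + 13231}{35408 - 3166} = \frac{\left(-75\right)^{2} + 13231}{32242} = \left(5625 + 13231\right) \frac{1}{32242} = 18856 \cdot \frac{1}{32242} = \frac{9428}{16121}$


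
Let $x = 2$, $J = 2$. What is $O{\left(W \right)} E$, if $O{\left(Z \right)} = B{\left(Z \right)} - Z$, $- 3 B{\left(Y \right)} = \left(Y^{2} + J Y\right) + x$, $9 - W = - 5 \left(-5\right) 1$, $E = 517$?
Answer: $- \frac{92026}{3} \approx -30675.0$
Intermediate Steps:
$W = -16$ ($W = 9 - - 5 \left(-5\right) 1 = 9 - - \left(-25\right) 1 = 9 - \left(-1\right) \left(-25\right) = 9 - 25 = -16$)
$B{\left(Y \right)} = - \frac{2}{3} - \frac{2 Y}{3} - \frac{Y^{2}}{3}$ ($B{\left(Y \right)} = - \frac{\left(Y^{2} + 2 Y\right) + 2}{3} = - \frac{2 + Y^{2} + 2 Y}{3} = - \frac{2}{3} - \frac{2 Y}{3} - \frac{Y^{2}}{3}$)
$O{\left(Z \right)} = - \frac{2}{3} - \frac{5 Z}{3} - \frac{Z^{2}}{3}$ ($O{\left(Z \right)} = \left(- \frac{2}{3} - \frac{2 Z}{3} - \frac{Z^{2}}{3}\right) - Z = - \frac{2}{3} - \frac{5 Z}{3} - \frac{Z^{2}}{3}$)
$O{\left(W \right)} E = \left(- \frac{2}{3} - - \frac{80}{3} - \frac{\left(-16\right)^{2}}{3}\right) 517 = \left(- \frac{2}{3} + \frac{80}{3} - \frac{256}{3}\right) 517 = \left(- \frac{178}{3}\right) 517 = - \frac{92026}{3}$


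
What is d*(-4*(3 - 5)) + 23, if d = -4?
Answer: -9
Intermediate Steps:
d*(-4*(3 - 5)) + 23 = -(-16)*(3 - 5) + 23 = -(-16)*(-2) + 23 = -4*8 + 23 = -32 + 23 = -9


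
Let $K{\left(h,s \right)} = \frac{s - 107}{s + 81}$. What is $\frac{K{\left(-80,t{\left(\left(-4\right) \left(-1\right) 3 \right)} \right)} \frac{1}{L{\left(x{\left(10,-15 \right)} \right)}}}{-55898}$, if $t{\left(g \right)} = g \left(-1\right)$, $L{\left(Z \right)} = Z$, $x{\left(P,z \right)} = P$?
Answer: $\frac{119}{38569620} \approx 3.0853 \cdot 10^{-6}$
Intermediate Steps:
$t{\left(g \right)} = - g$
$K{\left(h,s \right)} = \frac{-107 + s}{81 + s}$
$\frac{K{\left(-80,t{\left(\left(-4\right) \left(-1\right) 3 \right)} \right)} \frac{1}{L{\left(x{\left(10,-15 \right)} \right)}}}{-55898} = \frac{\frac{-107 - \left(-4\right) \left(-1\right) 3}{81 - \left(-4\right) \left(-1\right) 3} \cdot \frac{1}{10}}{-55898} = \frac{-107 - 4 \cdot 3}{81 - 4 \cdot 3} \cdot \frac{1}{10} \left(- \frac{1}{55898}\right) = \frac{-107 - 12}{81 - 12} \cdot \frac{1}{10} \left(- \frac{1}{55898}\right) = \frac{1}{69} \left(-119\right) \frac{1}{10} \left(- \frac{1}{55898}\right) = \left(- \frac{119}{69}\right) \frac{1}{10} \left(- \frac{1}{55898}\right) = \left(- \frac{119}{690}\right) \left(- \frac{1}{55898}\right) = \frac{119}{38569620}$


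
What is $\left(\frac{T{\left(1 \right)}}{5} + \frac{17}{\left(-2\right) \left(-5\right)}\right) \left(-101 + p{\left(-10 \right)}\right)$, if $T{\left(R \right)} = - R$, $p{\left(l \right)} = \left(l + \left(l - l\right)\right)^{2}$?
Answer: $- \frac{3}{2} \approx -1.5$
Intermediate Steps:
$p{\left(l \right)} = l^{2}$ ($p{\left(l \right)} = \left(l + 0\right)^{2} = l^{2}$)
$\left(\frac{T{\left(1 \right)}}{5} + \frac{17}{\left(-2\right) \left(-5\right)}\right) \left(-101 + p{\left(-10 \right)}\right) = \left(\frac{\left(-1\right) 1}{5} + \frac{17}{\left(-2\right) \left(-5\right)}\right) \left(-101 + \left(-10\right)^{2}\right) = \left(\left(-1\right) \frac{1}{5} + \frac{17}{10}\right) \left(-101 + 100\right) = \left(- \frac{1}{5} + 17 \cdot \frac{1}{10}\right) \left(-1\right) = \left(- \frac{1}{5} + \frac{17}{10}\right) \left(-1\right) = \frac{3}{2} \left(-1\right) = - \frac{3}{2}$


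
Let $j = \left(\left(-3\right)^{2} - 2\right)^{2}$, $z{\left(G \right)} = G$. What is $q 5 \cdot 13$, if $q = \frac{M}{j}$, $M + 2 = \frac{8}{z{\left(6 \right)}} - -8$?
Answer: $\frac{1430}{147} \approx 9.7279$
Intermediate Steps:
$M = \frac{22}{3}$ ($M = -2 + \left(\frac{8}{6} - -8\right) = -2 + \left(8 \cdot \frac{1}{6} + 8\right) = -2 + \left(\frac{4}{3} + 8\right) = -2 + \frac{28}{3} = \frac{22}{3} \approx 7.3333$)
$j = 49$ ($j = \left(9 - 2\right)^{2} = 7^{2} = 49$)
$q = \frac{22}{147}$ ($q = \frac{22}{3 \cdot 49} = \frac{22}{3} \cdot \frac{1}{49} = \frac{22}{147} \approx 0.14966$)
$q 5 \cdot 13 = \frac{22}{147} \cdot 5 \cdot 13 = \frac{110}{147} \cdot 13 = \frac{1430}{147}$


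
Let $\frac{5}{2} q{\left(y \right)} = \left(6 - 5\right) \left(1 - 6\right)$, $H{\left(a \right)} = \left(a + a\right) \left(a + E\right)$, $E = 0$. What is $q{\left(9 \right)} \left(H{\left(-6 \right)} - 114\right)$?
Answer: $84$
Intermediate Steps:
$H{\left(a \right)} = 2 a^{2}$ ($H{\left(a \right)} = \left(a + a\right) \left(a + 0\right) = 2 a a = 2 a^{2}$)
$q{\left(y \right)} = -2$ ($q{\left(y \right)} = \frac{2 \left(6 - 5\right) \left(1 - 6\right)}{5} = \frac{2 \cdot 1 \left(-5\right)}{5} = \frac{2}{5} \left(-5\right) = -2$)
$q{\left(9 \right)} \left(H{\left(-6 \right)} - 114\right) = - 2 \left(2 \left(-6\right)^{2} - 114\right) = - 2 \left(2 \cdot 36 - 114\right) = - 2 \left(72 - 114\right) = \left(-2\right) \left(-42\right) = 84$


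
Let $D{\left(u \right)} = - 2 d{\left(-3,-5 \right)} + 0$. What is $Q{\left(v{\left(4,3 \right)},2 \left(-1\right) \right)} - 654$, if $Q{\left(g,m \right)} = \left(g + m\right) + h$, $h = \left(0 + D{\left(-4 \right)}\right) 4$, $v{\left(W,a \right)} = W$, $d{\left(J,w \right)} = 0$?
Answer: $-652$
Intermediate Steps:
$D{\left(u \right)} = 0$ ($D{\left(u \right)} = \left(-2\right) 0 + 0 = 0 + 0 = 0$)
$h = 0$ ($h = \left(0 + 0\right) 4 = 0 \cdot 4 = 0$)
$Q{\left(g,m \right)} = g + m$ ($Q{\left(g,m \right)} = \left(g + m\right) + 0 = g + m$)
$Q{\left(v{\left(4,3 \right)},2 \left(-1\right) \right)} - 654 = \left(4 + 2 \left(-1\right)\right) - 654 = \left(4 - 2\right) - 654 = 2 - 654 = -652$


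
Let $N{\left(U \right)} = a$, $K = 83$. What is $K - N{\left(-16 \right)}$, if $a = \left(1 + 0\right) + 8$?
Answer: $74$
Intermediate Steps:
$a = 9$ ($a = 1 + 8 = 9$)
$N{\left(U \right)} = 9$
$K - N{\left(-16 \right)} = 83 - 9 = 74$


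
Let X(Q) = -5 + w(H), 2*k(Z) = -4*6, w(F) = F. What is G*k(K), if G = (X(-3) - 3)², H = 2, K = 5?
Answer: -432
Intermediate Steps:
k(Z) = -12 (k(Z) = (-4*6)/2 = (½)*(-24) = -12)
X(Q) = -3 (X(Q) = -5 + 2 = -3)
G = 36 (G = (-3 - 3)² = (-6)² = 36)
G*k(K) = 36*(-12) = -432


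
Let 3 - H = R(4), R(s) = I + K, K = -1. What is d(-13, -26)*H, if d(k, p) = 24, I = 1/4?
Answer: 90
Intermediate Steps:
I = ¼ ≈ 0.25000
R(s) = -¾ (R(s) = ¼ - 1 = -¾)
H = 15/4 (H = 3 - 1*(-¾) = 3 + ¾ = 15/4 ≈ 3.7500)
d(-13, -26)*H = 24*(15/4) = 90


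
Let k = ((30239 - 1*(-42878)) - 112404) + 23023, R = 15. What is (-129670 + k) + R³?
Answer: -142559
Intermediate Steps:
k = -16264 (k = ((30239 + 42878) - 112404) + 23023 = (73117 - 112404) + 23023 = -39287 + 23023 = -16264)
(-129670 + k) + R³ = (-129670 - 16264) + 15³ = -145934 + 3375 = -142559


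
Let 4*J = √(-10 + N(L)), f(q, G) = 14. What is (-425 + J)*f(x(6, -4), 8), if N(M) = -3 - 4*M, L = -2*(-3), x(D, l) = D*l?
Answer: -5950 + 7*I*√37/2 ≈ -5950.0 + 21.29*I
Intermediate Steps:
L = 6
J = I*√37/4 (J = √(-10 + (-3 - 4*6))/4 = √(-10 + (-3 - 24))/4 = √(-10 - 27)/4 = √(-37)/4 = (I*√37)/4 = I*√37/4 ≈ 1.5207*I)
(-425 + J)*f(x(6, -4), 8) = (-425 + I*√37/4)*14 = -5950 + 7*I*√37/2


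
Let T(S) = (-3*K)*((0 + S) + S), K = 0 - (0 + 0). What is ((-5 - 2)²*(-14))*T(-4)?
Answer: 0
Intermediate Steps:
K = 0 (K = 0 - 1*0 = 0 + 0 = 0)
T(S) = 0 (T(S) = (-3*0)*((0 + S) + S) = 0*(S + S) = 0*(2*S) = 0)
((-5 - 2)²*(-14))*T(-4) = ((-5 - 2)²*(-14))*0 = ((-7)²*(-14))*0 = (49*(-14))*0 = -686*0 = 0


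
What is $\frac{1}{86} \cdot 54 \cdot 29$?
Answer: $\frac{783}{43} \approx 18.209$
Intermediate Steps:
$\frac{1}{86} \cdot 54 \cdot 29 = \frac{27}{43} \cdot 29 = \frac{783}{43}$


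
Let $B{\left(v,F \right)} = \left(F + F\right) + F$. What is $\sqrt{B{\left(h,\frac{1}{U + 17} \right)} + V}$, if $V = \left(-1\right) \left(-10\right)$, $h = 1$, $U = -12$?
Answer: $\frac{\sqrt{265}}{5} \approx 3.2558$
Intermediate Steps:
$B{\left(v,F \right)} = 3 F$ ($B{\left(v,F \right)} = 2 F + F = 3 F$)
$V = 10$
$\sqrt{B{\left(h,\frac{1}{U + 17} \right)} + V} = \sqrt{\frac{3}{-12 + 17} + 10} = \sqrt{\frac{3}{5} + 10} = \sqrt{\frac{53}{5}} = \frac{\sqrt{265}}{5}$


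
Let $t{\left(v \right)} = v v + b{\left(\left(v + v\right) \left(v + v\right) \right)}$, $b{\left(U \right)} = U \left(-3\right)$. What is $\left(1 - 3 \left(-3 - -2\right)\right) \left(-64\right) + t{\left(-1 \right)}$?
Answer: $-267$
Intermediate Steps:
$b{\left(U \right)} = - 3 U$
$t{\left(v \right)} = - 11 v^{2}$ ($t{\left(v \right)} = v v - 3 \left(v + v\right) \left(v + v\right) = v^{2} - 3 \cdot 2 v 2 v = v^{2} - 3 \cdot 4 v^{2} = v^{2} - 12 v^{2} = - 11 v^{2}$)
$\left(1 - 3 \left(-3 - -2\right)\right) \left(-64\right) + t{\left(-1 \right)} = \left(1 - 3 \left(-3 - -2\right)\right) \left(-64\right) - 11 \left(-1\right)^{2} = \left(1 - 3 \left(-3 + 2\right)\right) \left(-64\right) - 11 = \left(1 - -3\right) \left(-64\right) - 11 = \left(1 + 3\right) \left(-64\right) - 11 = 4 \left(-64\right) - 11 = -256 - 11 = -267$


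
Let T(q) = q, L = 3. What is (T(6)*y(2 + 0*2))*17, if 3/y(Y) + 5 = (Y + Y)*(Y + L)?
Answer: 102/5 ≈ 20.400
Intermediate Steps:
y(Y) = 3/(-5 + 2*Y*(3 + Y)) (y(Y) = 3/(-5 + (Y + Y)*(Y + 3)) = 3/(-5 + (2*Y)*(3 + Y)) = 3/(-5 + 2*Y*(3 + Y)))
(T(6)*y(2 + 0*2))*17 = (6*(3/(-5 + 2*(2 + 0*2)² + 6*(2 + 0*2))))*17 = (6*(3/(-5 + 2*(2 + 0)² + 6*(2 + 0))))*17 = (6*(3/(-5 + 2*2² + 6*2)))*17 = (6*(3/(-5 + 2*4 + 12)))*17 = (6*(3/(-5 + 8 + 12)))*17 = (6*(3/15))*17 = (6*(3*(1/15)))*17 = (6*(⅕))*17 = (6/5)*17 = 102/5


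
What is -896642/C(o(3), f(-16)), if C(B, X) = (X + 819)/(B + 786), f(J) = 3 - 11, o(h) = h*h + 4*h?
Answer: -723590094/811 ≈ -8.9222e+5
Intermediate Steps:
o(h) = h² + 4*h
f(J) = -8
C(B, X) = (819 + X)/(786 + B)
-896642/C(o(3), f(-16)) = -896642*(786 + 3*(4 + 3))/(819 - 8) = -896642/(811/(786 + 3*7)) = -896642/(811/(786 + 21)) = -896642/(811/807) = -896642/((1/807)*811) = -896642/811/807 = -896642*807/811 = -723590094/811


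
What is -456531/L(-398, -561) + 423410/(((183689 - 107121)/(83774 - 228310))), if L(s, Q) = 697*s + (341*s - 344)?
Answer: -3162921830935759/3957302228 ≈ -7.9926e+5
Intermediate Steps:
L(s, Q) = -344 + 1038*s (L(s, Q) = 697*s + (-344 + 341*s) = -344 + 1038*s)
-456531/L(-398, -561) + 423410/(((183689 - 107121)/(83774 - 228310))) = -456531/(-344 + 1038*(-398)) + 423410/(((183689 - 107121)/(83774 - 228310))) = -456531/(-344 - 413124) + 423410/((76568/(-144536))) = -456531/(-413468) + 423410/((76568*(-1/144536))) = -456531*(-1/413468) + 423410/(-9571/18067) = 456531/413468 + 423410*(-18067/9571) = 456531/413468 - 7649748470/9571 = -3162921830935759/3957302228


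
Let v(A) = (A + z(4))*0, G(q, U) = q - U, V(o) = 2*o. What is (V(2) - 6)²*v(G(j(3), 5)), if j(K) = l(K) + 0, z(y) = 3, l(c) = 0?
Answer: 0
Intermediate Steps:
j(K) = 0 (j(K) = 0 + 0 = 0)
v(A) = 0 (v(A) = (A + 3)*0 = (3 + A)*0 = 0)
(V(2) - 6)²*v(G(j(3), 5)) = (2*2 - 6)²*0 = (4 - 6)²*0 = (-2)²*0 = 4*0 = 0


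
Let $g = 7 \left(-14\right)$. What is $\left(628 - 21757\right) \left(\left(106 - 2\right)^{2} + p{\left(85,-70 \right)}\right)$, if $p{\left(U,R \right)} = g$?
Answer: $-226460622$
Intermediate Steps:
$g = -98$
$p{\left(U,R \right)} = -98$
$\left(628 - 21757\right) \left(\left(106 - 2\right)^{2} + p{\left(85,-70 \right)}\right) = \left(628 - 21757\right) \left(\left(106 - 2\right)^{2} - 98\right) = - 21129 \left(104^{2} - 98\right) = - 21129 \left(10816 - 98\right) = \left(-21129\right) 10718 = -226460622$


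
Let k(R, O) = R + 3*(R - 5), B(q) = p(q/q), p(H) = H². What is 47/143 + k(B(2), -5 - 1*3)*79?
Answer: -124220/143 ≈ -868.67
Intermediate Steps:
B(q) = 1 (B(q) = (q/q)² = 1² = 1)
k(R, O) = -15 + 4*R (k(R, O) = R + 3*(-5 + R) = R + (-15 + 3*R) = -15 + 4*R)
47/143 + k(B(2), -5 - 1*3)*79 = 47/143 + (-15 + 4*1)*79 = 47*(1/143) + (-15 + 4)*79 = 47/143 - 11*79 = 47/143 - 869 = -124220/143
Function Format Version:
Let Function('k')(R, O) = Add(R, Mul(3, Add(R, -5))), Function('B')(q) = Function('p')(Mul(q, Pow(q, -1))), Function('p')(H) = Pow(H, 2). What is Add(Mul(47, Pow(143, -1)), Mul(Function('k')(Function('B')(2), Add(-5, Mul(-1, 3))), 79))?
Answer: Rational(-124220, 143) ≈ -868.67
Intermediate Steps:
Function('B')(q) = 1 (Function('B')(q) = Pow(Mul(q, Pow(q, -1)), 2) = Pow(1, 2) = 1)
Function('k')(R, O) = Add(-15, Mul(4, R)) (Function('k')(R, O) = Add(R, Mul(3, Add(-5, R))) = Add(R, Add(-15, Mul(3, R))) = Add(-15, Mul(4, R)))
Add(Mul(47, Pow(143, -1)), Mul(Function('k')(Function('B')(2), Add(-5, Mul(-1, 3))), 79)) = Add(Mul(47, Pow(143, -1)), Mul(Add(-15, Mul(4, 1)), 79)) = Add(Mul(47, Rational(1, 143)), Mul(Add(-15, 4), 79)) = Add(Rational(47, 143), Mul(-11, 79)) = Add(Rational(47, 143), -869) = Rational(-124220, 143)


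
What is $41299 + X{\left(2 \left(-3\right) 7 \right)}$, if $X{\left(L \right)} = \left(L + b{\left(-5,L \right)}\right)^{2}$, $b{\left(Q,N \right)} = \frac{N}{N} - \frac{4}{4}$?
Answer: $43063$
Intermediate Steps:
$b{\left(Q,N \right)} = 0$ ($b{\left(Q,N \right)} = 1 - 1 = 0$)
$X{\left(L \right)} = L^{2}$ ($X{\left(L \right)} = \left(L + 0\right)^{2} = L^{2}$)
$41299 + X{\left(2 \left(-3\right) 7 \right)} = 41299 + \left(2 \left(-3\right) 7\right)^{2} = 41299 + \left(\left(-6\right) 7\right)^{2} = 41299 + \left(-42\right)^{2} = 41299 + 1764 = 43063$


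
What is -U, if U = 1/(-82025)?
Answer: 1/82025 ≈ 1.2191e-5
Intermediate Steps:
U = -1/82025 ≈ -1.2191e-5
-U = -1*(-1/82025) = 1/82025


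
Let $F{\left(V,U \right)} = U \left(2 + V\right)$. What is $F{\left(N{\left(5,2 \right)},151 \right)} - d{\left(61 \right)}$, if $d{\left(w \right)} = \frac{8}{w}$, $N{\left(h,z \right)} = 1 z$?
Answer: $\frac{36836}{61} \approx 603.87$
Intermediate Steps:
$N{\left(h,z \right)} = z$
$F{\left(N{\left(5,2 \right)},151 \right)} - d{\left(61 \right)} = 151 \left(2 + 2\right) - \frac{8}{61} = 151 \cdot 4 - 8 \cdot \frac{1}{61} = 604 - \frac{8}{61} = \frac{36836}{61}$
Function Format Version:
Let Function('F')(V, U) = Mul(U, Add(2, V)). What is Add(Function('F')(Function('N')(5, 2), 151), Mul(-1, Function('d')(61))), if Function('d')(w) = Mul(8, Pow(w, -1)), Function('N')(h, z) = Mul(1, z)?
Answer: Rational(36836, 61) ≈ 603.87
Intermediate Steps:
Function('N')(h, z) = z
Add(Function('F')(Function('N')(5, 2), 151), Mul(-1, Function('d')(61))) = Add(Mul(151, Add(2, 2)), Mul(-1, Mul(8, Pow(61, -1)))) = Add(Mul(151, 4), Mul(-1, Mul(8, Rational(1, 61)))) = Add(604, Mul(-1, Rational(8, 61))) = Add(604, Rational(-8, 61)) = Rational(36836, 61)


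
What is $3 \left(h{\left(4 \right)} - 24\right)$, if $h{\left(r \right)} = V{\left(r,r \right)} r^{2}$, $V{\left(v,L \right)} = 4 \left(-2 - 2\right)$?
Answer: $-840$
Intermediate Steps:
$V{\left(v,L \right)} = -16$ ($V{\left(v,L \right)} = 4 \left(-4\right) = -16$)
$h{\left(r \right)} = - 16 r^{2}$
$3 \left(h{\left(4 \right)} - 24\right) = 3 \left(- 16 \cdot 4^{2} - 24\right) = 3 \left(\left(-16\right) 16 - 24\right) = 3 \left(-256 - 24\right) = 3 \left(-280\right) = -840$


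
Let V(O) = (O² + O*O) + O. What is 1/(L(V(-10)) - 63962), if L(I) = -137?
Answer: -1/64099 ≈ -1.5601e-5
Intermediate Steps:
V(O) = O + 2*O² (V(O) = (O² + O²) + O = 2*O² + O = O + 2*O²)
1/(L(V(-10)) - 63962) = 1/(-137 - 63962) = 1/(-64099) = -1/64099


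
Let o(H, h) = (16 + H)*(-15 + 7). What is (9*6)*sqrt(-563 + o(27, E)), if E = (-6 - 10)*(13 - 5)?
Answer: 54*I*sqrt(907) ≈ 1626.3*I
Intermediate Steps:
E = -128 (E = -16*8 = -128)
o(H, h) = -128 - 8*H (o(H, h) = (16 + H)*(-8) = -128 - 8*H)
(9*6)*sqrt(-563 + o(27, E)) = (9*6)*sqrt(-563 + (-128 - 8*27)) = 54*sqrt(-563 + (-128 - 216)) = 54*sqrt(-563 - 344) = 54*sqrt(-907) = 54*(I*sqrt(907)) = 54*I*sqrt(907)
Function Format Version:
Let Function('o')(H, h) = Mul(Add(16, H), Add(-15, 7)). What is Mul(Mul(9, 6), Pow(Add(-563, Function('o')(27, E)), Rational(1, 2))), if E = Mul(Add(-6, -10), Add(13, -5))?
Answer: Mul(54, I, Pow(907, Rational(1, 2))) ≈ Mul(1626.3, I)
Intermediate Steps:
E = -128 (E = Mul(-16, 8) = -128)
Function('o')(H, h) = Add(-128, Mul(-8, H)) (Function('o')(H, h) = Mul(Add(16, H), -8) = Add(-128, Mul(-8, H)))
Mul(Mul(9, 6), Pow(Add(-563, Function('o')(27, E)), Rational(1, 2))) = Mul(Mul(9, 6), Pow(Add(-563, Add(-128, Mul(-8, 27))), Rational(1, 2))) = Mul(54, Pow(Add(-563, Add(-128, -216)), Rational(1, 2))) = Mul(54, Pow(Add(-563, -344), Rational(1, 2))) = Mul(54, Pow(-907, Rational(1, 2))) = Mul(54, Mul(I, Pow(907, Rational(1, 2)))) = Mul(54, I, Pow(907, Rational(1, 2)))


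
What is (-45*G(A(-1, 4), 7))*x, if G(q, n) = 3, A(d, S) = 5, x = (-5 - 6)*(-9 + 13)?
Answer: 5940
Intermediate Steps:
x = -44 (x = -11*4 = -44)
(-45*G(A(-1, 4), 7))*x = -45*3*(-44) = -135*(-44) = 5940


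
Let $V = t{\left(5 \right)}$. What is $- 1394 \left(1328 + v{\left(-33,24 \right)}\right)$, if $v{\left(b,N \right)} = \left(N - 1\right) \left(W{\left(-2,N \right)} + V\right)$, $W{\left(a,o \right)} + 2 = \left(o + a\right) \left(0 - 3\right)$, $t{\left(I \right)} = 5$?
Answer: $168674$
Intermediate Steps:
$W{\left(a,o \right)} = -2 - 3 a - 3 o$ ($W{\left(a,o \right)} = -2 + \left(o + a\right) \left(0 - 3\right) = -2 + \left(a + o\right) \left(-3\right) = -2 - \left(3 a + 3 o\right) = -2 - 3 a - 3 o$)
$V = 5$
$v{\left(b,N \right)} = \left(-1 + N\right) \left(9 - 3 N\right)$ ($v{\left(b,N \right)} = \left(N - 1\right) \left(\left(-2 - -6 - 3 N\right) + 5\right) = \left(-1 + N\right) \left(\left(-2 + 6 - 3 N\right) + 5\right) = \left(-1 + N\right) \left(\left(4 - 3 N\right) + 5\right) = \left(-1 + N\right) \left(9 - 3 N\right)$)
$- 1394 \left(1328 + v{\left(-33,24 \right)}\right) = - 1394 \left(1328 - \left(-279 + 1728\right)\right) = - 1394 \left(1328 - 1449\right) = \left(-1394\right) \left(-121\right) = 168674$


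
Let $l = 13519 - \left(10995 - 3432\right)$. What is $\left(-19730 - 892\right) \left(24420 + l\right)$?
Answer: $-626413872$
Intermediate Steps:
$l = 5956$ ($l = 13519 - \left(10995 - 3432\right) = 13519 - 7563 = 5956$)
$\left(-19730 - 892\right) \left(24420 + l\right) = \left(-19730 - 892\right) \left(24420 + 5956\right) = \left(-19730 + \left(\left(-25 + 56\right) - 923\right)\right) 30376 = \left(-19730 + \left(31 - 923\right)\right) 30376 = \left(-19730 - 892\right) 30376 = \left(-20622\right) 30376 = -626413872$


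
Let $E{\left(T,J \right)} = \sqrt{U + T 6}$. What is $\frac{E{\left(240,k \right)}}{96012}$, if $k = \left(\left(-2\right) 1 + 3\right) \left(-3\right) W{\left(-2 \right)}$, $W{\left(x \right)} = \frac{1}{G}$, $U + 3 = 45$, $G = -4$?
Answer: $\frac{\sqrt{1482}}{96012} \approx 0.00040096$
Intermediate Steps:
$U = 42$ ($U = -3 + 45 = 42$)
$W{\left(x \right)} = - \frac{1}{4}$ ($W{\left(x \right)} = \frac{1}{-4} = - \frac{1}{4}$)
$k = \frac{3}{4}$ ($k = \left(\left(-2\right) 1 + 3\right) \left(-3\right) \left(- \frac{1}{4}\right) = \left(-2 + 3\right) \left(-3\right) \left(- \frac{1}{4}\right) = 1 \left(-3\right) \left(- \frac{1}{4}\right) = \left(-3\right) \left(- \frac{1}{4}\right) = \frac{3}{4} \approx 0.75$)
$E{\left(T,J \right)} = \sqrt{42 + 6 T}$ ($E{\left(T,J \right)} = \sqrt{42 + T 6} = \sqrt{42 + 6 T}$)
$\frac{E{\left(240,k \right)}}{96012} = \frac{\sqrt{42 + 6 \cdot 240}}{96012} = \sqrt{42 + 1440} \cdot \frac{1}{96012} = \sqrt{1482} \cdot \frac{1}{96012} = \frac{\sqrt{1482}}{96012}$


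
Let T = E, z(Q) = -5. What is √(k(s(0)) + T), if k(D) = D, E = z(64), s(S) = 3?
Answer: I*√2 ≈ 1.4142*I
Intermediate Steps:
E = -5
T = -5
√(k(s(0)) + T) = √(3 - 5) = √(-2) = I*√2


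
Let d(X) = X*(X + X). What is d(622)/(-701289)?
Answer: -773768/701289 ≈ -1.1034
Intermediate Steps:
d(X) = 2*X**2 (d(X) = X*(2*X) = 2*X**2)
d(622)/(-701289) = (2*622**2)/(-701289) = (2*386884)*(-1/701289) = 773768*(-1/701289) = -773768/701289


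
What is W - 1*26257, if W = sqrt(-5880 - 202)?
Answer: -26257 + I*sqrt(6082) ≈ -26257.0 + 77.987*I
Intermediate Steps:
W = I*sqrt(6082) (W = sqrt(-6082) = I*sqrt(6082) ≈ 77.987*I)
W - 1*26257 = I*sqrt(6082) - 1*26257 = I*sqrt(6082) - 26257 = -26257 + I*sqrt(6082)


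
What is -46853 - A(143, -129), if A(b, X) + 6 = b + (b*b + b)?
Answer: -67582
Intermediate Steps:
A(b, X) = -6 + b² + 2*b (A(b, X) = -6 + (b + (b*b + b)) = -6 + (b + (b² + b)) = -6 + (b + (b + b²)) = -6 + (b² + 2*b) = -6 + b² + 2*b)
-46853 - A(143, -129) = -46853 - (-6 + 143² + 2*143) = -46853 - (-6 + 20449 + 286) = -46853 - 1*20729 = -46853 - 20729 = -67582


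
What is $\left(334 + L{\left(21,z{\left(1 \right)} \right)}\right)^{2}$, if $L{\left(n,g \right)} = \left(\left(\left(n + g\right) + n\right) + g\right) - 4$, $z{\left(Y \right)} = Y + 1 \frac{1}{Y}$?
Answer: $141376$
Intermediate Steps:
$z{\left(Y \right)} = Y + \frac{1}{Y}$
$L{\left(n,g \right)} = -4 + 2 g + 2 n$ ($L{\left(n,g \right)} = \left(\left(\left(g + n\right) + n\right) + g\right) - 4 = \left(\left(g + 2 n\right) + g\right) - 4 = \left(2 g + 2 n\right) - 4 = -4 + 2 g + 2 n$)
$\left(334 + L{\left(21,z{\left(1 \right)} \right)}\right)^{2} = \left(334 + \left(-4 + 2 \left(1 + 1^{-1}\right) + 2 \cdot 21\right)\right)^{2} = \left(334 + \left(-4 + 2 \left(1 + 1\right) + 42\right)\right)^{2} = \left(334 + \left(-4 + 2 \cdot 2 + 42\right)\right)^{2} = \left(334 + \left(-4 + 4 + 42\right)\right)^{2} = \left(334 + 42\right)^{2} = 376^{2} = 141376$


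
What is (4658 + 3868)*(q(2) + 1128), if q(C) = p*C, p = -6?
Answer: 9515016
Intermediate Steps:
q(C) = -6*C
(4658 + 3868)*(q(2) + 1128) = (4658 + 3868)*(-6*2 + 1128) = 8526*(-12 + 1128) = 8526*1116 = 9515016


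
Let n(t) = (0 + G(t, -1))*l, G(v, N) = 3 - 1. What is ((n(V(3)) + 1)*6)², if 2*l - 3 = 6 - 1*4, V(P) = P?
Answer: 1296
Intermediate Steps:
G(v, N) = 2
l = 5/2 (l = 3/2 + (6 - 1*4)/2 = 3/2 + (6 - 4)/2 = 3/2 + (½)*2 = 3/2 + 1 = 5/2 ≈ 2.5000)
n(t) = 5 (n(t) = (0 + 2)*(5/2) = 2*(5/2) = 5)
((n(V(3)) + 1)*6)² = ((5 + 1)*6)² = (6*6)² = 36² = 1296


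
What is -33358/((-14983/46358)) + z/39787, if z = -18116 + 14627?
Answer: 61526968919381/596128621 ≈ 1.0321e+5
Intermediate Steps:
z = -3489
-33358/((-14983/46358)) + z/39787 = -33358/((-14983/46358)) - 3489/39787 = -33358/((-14983*1/46358)) - 3489*1/39787 = -33358/(-14983/46358) - 3489/39787 = -33358*(-46358/14983) - 3489/39787 = 1546410164/14983 - 3489/39787 = 61526968919381/596128621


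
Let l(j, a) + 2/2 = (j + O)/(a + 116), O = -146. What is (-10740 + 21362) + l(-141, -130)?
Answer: 21283/2 ≈ 10642.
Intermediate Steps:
l(j, a) = -1 + (-146 + j)/(116 + a) (l(j, a) = -1 + (j - 146)/(a + 116) = -1 + (-146 + j)/(116 + a))
(-10740 + 21362) + l(-141, -130) = (-10740 + 21362) + (-262 - 141 - 1*(-130))/(116 - 130) = 10622 + (-262 - 141 + 130)/(-14) = 10622 - 1/14*(-273) = 10622 + 39/2 = 21283/2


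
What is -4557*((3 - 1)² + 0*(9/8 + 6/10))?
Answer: -18228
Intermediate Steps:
-4557*((3 - 1)² + 0*(9/8 + 6/10)) = -4557*(2² + 0*(9*(⅛) + 6*(⅒))) = -4557*(4 + 0*(9/8 + ⅗)) = -4557*(4 + 0*(69/40)) = -4557*(4 + 0) = -4557*4 = -18228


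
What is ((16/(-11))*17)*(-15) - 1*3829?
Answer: -38039/11 ≈ -3458.1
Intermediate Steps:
((16/(-11))*17)*(-15) - 1*3829 = ((16*(-1/11))*17)*(-15) - 3829 = -16/11*17*(-15) - 3829 = -272/11*(-15) - 3829 = 4080/11 - 3829 = -38039/11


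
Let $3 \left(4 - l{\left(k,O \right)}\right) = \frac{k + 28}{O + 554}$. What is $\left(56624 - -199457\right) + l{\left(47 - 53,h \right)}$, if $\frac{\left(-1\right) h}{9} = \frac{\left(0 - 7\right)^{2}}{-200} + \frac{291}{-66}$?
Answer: $\frac{1007144612105}{3932853} \approx 2.5609 \cdot 10^{5}$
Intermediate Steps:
$h = \frac{92151}{2200}$ ($h = - 9 \left(\frac{\left(0 - 7\right)^{2}}{-200} + \frac{291}{-66}\right) = - 9 \left(\left(-7\right)^{2} \left(- \frac{1}{200}\right) + 291 \left(- \frac{1}{66}\right)\right) = - 9 \left(49 \left(- \frac{1}{200}\right) - \frac{97}{22}\right) = - 9 \left(- \frac{49}{200} - \frac{97}{22}\right) = \left(-9\right) \left(- \frac{10239}{2200}\right) = \frac{92151}{2200} \approx 41.887$)
$l{\left(k,O \right)} = 4 - \frac{28 + k}{3 \left(554 + O\right)}$ ($l{\left(k,O \right)} = 4 - \frac{\left(k + 28\right) \frac{1}{O + 554}}{3} = 4 - \frac{\left(28 + k\right) \frac{1}{554 + O}}{3} = 4 - \frac{\frac{1}{554 + O} \left(28 + k\right)}{3} = 4 - \frac{28 + k}{3 \left(554 + O\right)}$)
$\left(56624 - -199457\right) + l{\left(47 - 53,h \right)} = \left(56624 - -199457\right) + \frac{6620 - \left(47 - 53\right) + 12 \cdot \frac{92151}{2200}}{3 \left(554 + \frac{92151}{2200}\right)} = \left(56624 + 199457\right) + \frac{6620 - \left(47 - 53\right) + \frac{276453}{550}}{3 \cdot \frac{1310951}{2200}} = 256081 + \frac{1}{3} \cdot \frac{2200}{1310951} \left(6620 - -6 + \frac{276453}{550}\right) = 256081 + \frac{1}{3} \cdot \frac{2200}{1310951} \left(6620 + 6 + \frac{276453}{550}\right) = 256081 + \frac{1}{3} \cdot \frac{2200}{1310951} \cdot \frac{3920753}{550} = 256081 + \frac{15683012}{3932853} = \frac{1007144612105}{3932853}$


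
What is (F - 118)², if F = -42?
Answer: 25600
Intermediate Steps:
(F - 118)² = (-42 - 118)² = (-160)² = 25600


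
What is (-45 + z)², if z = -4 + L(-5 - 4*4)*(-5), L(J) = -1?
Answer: 1936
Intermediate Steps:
z = 1 (z = -4 - 1*(-5) = -4 + 5 = 1)
(-45 + z)² = (-45 + 1)² = (-44)² = 1936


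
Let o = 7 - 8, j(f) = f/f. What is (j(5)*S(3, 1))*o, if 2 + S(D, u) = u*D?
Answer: -1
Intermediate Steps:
S(D, u) = -2 + D*u (S(D, u) = -2 + u*D = -2 + D*u)
j(f) = 1
o = -1
(j(5)*S(3, 1))*o = (1*(-2 + 3*1))*(-1) = (1*(-2 + 3))*(-1) = (1*1)*(-1) = 1*(-1) = -1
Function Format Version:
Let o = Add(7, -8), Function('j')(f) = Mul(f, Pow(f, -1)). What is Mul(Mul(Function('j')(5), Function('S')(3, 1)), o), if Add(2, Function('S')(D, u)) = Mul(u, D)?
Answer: -1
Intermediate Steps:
Function('S')(D, u) = Add(-2, Mul(D, u)) (Function('S')(D, u) = Add(-2, Mul(u, D)) = Add(-2, Mul(D, u)))
Function('j')(f) = 1
o = -1
Mul(Mul(Function('j')(5), Function('S')(3, 1)), o) = Mul(Mul(1, Add(-2, Mul(3, 1))), -1) = Mul(Mul(1, Add(-2, 3)), -1) = Mul(Mul(1, 1), -1) = Mul(1, -1) = -1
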